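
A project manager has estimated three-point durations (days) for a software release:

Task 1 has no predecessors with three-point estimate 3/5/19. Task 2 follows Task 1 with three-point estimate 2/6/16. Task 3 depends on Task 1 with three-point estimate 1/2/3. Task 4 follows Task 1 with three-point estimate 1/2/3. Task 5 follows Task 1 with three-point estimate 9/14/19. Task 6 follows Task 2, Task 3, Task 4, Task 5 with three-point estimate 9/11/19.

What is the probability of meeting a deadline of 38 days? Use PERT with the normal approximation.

te_Task 1 = (3 + 4·5 + 19)/6 = 42/6 = 7; σ²_Task 1 = ((19−3)/6)² = 7.111
te_Task 2 = (2 + 4·6 + 16)/6 = 42/6 = 7; σ²_Task 2 = ((16−2)/6)² = 5.444
te_Task 3 = (1 + 4·2 + 3)/6 = 12/6 = 2; σ²_Task 3 = ((3−1)/6)² = 0.111
te_Task 4 = (1 + 4·2 + 3)/6 = 12/6 = 2; σ²_Task 4 = ((3−1)/6)² = 0.111
te_Task 5 = (9 + 4·14 + 19)/6 = 84/6 = 14; σ²_Task 5 = ((19−9)/6)² = 2.778
te_Task 6 = (9 + 4·11 + 19)/6 = 72/6 = 12; σ²_Task 6 = ((19−9)/6)² = 2.778

Forward pass:
ES_Task 1 = 0; EF_Task 1 = 7
ES_Task 2 = 7; EF_Task 2 = 7+7 = 14
ES_Task 3 = 7; EF_Task 3 = 7+2 = 9
ES_Task 4 = 7; EF_Task 4 = 7+2 = 9
ES_Task 5 = 7; EF_Task 5 = 7+14 = 21
ES_Task 6 = max(EF_Task 2=14, EF_Task 3=9, EF_Task 4=9, EF_Task 5=21) = 21; EF_Task 6 = 21+12 = 33
Expected project duration μ = 33 days. Critical path: Task 1 → Task 5 → Task 6.

Variance along critical path = 7.111 + 2.778 + 2.778 = 12.667; σ = √12.667 = 3.559 days.
Z = (38 − 33) / 3.559 = 1.405
P(T ≤ 38) = Φ(1.405) ≈ 0.920

0.920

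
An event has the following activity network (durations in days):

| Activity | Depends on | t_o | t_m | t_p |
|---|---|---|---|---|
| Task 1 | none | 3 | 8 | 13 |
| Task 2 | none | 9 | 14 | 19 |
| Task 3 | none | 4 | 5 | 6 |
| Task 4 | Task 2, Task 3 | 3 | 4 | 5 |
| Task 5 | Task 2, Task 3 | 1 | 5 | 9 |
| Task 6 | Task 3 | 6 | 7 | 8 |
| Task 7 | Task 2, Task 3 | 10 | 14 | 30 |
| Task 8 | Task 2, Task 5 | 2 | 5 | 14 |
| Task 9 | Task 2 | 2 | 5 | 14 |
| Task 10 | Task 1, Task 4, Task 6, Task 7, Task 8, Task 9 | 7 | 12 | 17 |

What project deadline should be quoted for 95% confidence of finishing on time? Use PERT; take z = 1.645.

48.7 days

te_Task 1 = (3 + 4·8 + 13)/6 = 48/6 = 8; σ²_Task 1 = ((13−3)/6)² = 2.778
te_Task 2 = (9 + 4·14 + 19)/6 = 84/6 = 14; σ²_Task 2 = ((19−9)/6)² = 2.778
te_Task 3 = (4 + 4·5 + 6)/6 = 30/6 = 5; σ²_Task 3 = ((6−4)/6)² = 0.111
te_Task 4 = (3 + 4·4 + 5)/6 = 24/6 = 4; σ²_Task 4 = ((5−3)/6)² = 0.111
te_Task 5 = (1 + 4·5 + 9)/6 = 30/6 = 5; σ²_Task 5 = ((9−1)/6)² = 1.778
te_Task 6 = (6 + 4·7 + 8)/6 = 42/6 = 7; σ²_Task 6 = ((8−6)/6)² = 0.111
te_Task 7 = (10 + 4·14 + 30)/6 = 96/6 = 16; σ²_Task 7 = ((30−10)/6)² = 11.111
te_Task 8 = (2 + 4·5 + 14)/6 = 36/6 = 6; σ²_Task 8 = ((14−2)/6)² = 4.000
te_Task 9 = (2 + 4·5 + 14)/6 = 36/6 = 6; σ²_Task 9 = ((14−2)/6)² = 4.000
te_Task 10 = (7 + 4·12 + 17)/6 = 72/6 = 12; σ²_Task 10 = ((17−7)/6)² = 2.778

Forward pass:
ES_Task 1 = 0; EF_Task 1 = 8
ES_Task 2 = 0; EF_Task 2 = 14
ES_Task 3 = 0; EF_Task 3 = 5
ES_Task 4 = max(EF_Task 2=14, EF_Task 3=5) = 14; EF_Task 4 = 14+4 = 18
ES_Task 5 = max(EF_Task 2=14, EF_Task 3=5) = 14; EF_Task 5 = 14+5 = 19
ES_Task 6 = 5; EF_Task 6 = 5+7 = 12
ES_Task 7 = max(EF_Task 2=14, EF_Task 3=5) = 14; EF_Task 7 = 14+16 = 30
ES_Task 8 = max(EF_Task 2=14, EF_Task 5=19) = 19; EF_Task 8 = 19+6 = 25
ES_Task 9 = 14; EF_Task 9 = 14+6 = 20
ES_Task 10 = max(EF_Task 1=8, EF_Task 4=18, EF_Task 6=12, EF_Task 7=30, EF_Task 8=25, EF_Task 9=20) = 30; EF_Task 10 = 30+12 = 42
Expected project duration μ = 42 days. Critical path: Task 2 → Task 7 → Task 10.

Variance along critical path = 2.778 + 11.111 + 2.778 = 16.667; σ = 4.082 days.
D = μ + z·σ = 42 + 1.645·4.082 = 48.7 days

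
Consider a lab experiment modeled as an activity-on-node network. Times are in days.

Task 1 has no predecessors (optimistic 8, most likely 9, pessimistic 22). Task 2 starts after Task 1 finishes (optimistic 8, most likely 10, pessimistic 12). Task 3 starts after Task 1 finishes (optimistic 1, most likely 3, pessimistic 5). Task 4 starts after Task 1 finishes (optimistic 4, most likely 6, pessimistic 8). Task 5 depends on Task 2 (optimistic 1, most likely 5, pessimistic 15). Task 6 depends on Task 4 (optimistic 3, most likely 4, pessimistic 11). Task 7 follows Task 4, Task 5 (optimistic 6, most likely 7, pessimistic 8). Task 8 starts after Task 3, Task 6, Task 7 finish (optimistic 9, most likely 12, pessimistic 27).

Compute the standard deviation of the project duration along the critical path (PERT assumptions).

te_Task 1 = (8 + 4·9 + 22)/6 = 66/6 = 11; σ²_Task 1 = ((22−8)/6)² = 5.444
te_Task 2 = (8 + 4·10 + 12)/6 = 60/6 = 10; σ²_Task 2 = ((12−8)/6)² = 0.444
te_Task 3 = (1 + 4·3 + 5)/6 = 18/6 = 3; σ²_Task 3 = ((5−1)/6)² = 0.444
te_Task 4 = (4 + 4·6 + 8)/6 = 36/6 = 6; σ²_Task 4 = ((8−4)/6)² = 0.444
te_Task 5 = (1 + 4·5 + 15)/6 = 36/6 = 6; σ²_Task 5 = ((15−1)/6)² = 5.444
te_Task 6 = (3 + 4·4 + 11)/6 = 30/6 = 5; σ²_Task 6 = ((11−3)/6)² = 1.778
te_Task 7 = (6 + 4·7 + 8)/6 = 42/6 = 7; σ²_Task 7 = ((8−6)/6)² = 0.111
te_Task 8 = (9 + 4·12 + 27)/6 = 84/6 = 14; σ²_Task 8 = ((27−9)/6)² = 9.000

Forward pass:
ES_Task 1 = 0; EF_Task 1 = 11
ES_Task 2 = 11; EF_Task 2 = 11+10 = 21
ES_Task 3 = 11; EF_Task 3 = 11+3 = 14
ES_Task 4 = 11; EF_Task 4 = 11+6 = 17
ES_Task 5 = 21; EF_Task 5 = 21+6 = 27
ES_Task 6 = 17; EF_Task 6 = 17+5 = 22
ES_Task 7 = max(EF_Task 4=17, EF_Task 5=27) = 27; EF_Task 7 = 27+7 = 34
ES_Task 8 = max(EF_Task 3=14, EF_Task 6=22, EF_Task 7=34) = 34; EF_Task 8 = 34+14 = 48
Expected project duration μ = 48 days. Critical path: Task 1 → Task 2 → Task 5 → Task 7 → Task 8.

Variance along critical path = 5.444 + 0.444 + 5.444 + 0.111 + 9.000 = 20.444
σ = √20.444 = 4.522 days

4.52 days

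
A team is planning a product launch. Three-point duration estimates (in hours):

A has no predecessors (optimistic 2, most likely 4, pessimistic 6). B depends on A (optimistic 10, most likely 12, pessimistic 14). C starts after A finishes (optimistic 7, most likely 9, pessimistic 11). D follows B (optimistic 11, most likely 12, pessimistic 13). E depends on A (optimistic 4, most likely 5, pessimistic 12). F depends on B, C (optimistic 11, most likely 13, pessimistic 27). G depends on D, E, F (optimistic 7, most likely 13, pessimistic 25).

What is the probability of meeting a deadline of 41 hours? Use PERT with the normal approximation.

0.166

te_A = (2 + 4·4 + 6)/6 = 24/6 = 4; σ²_A = ((6−2)/6)² = 0.444
te_B = (10 + 4·12 + 14)/6 = 72/6 = 12; σ²_B = ((14−10)/6)² = 0.444
te_C = (7 + 4·9 + 11)/6 = 54/6 = 9; σ²_C = ((11−7)/6)² = 0.444
te_D = (11 + 4·12 + 13)/6 = 72/6 = 12; σ²_D = ((13−11)/6)² = 0.111
te_E = (4 + 4·5 + 12)/6 = 36/6 = 6; σ²_E = ((12−4)/6)² = 1.778
te_F = (11 + 4·13 + 27)/6 = 90/6 = 15; σ²_F = ((27−11)/6)² = 7.111
te_G = (7 + 4·13 + 25)/6 = 84/6 = 14; σ²_G = ((25−7)/6)² = 9.000

Forward pass:
ES_A = 0; EF_A = 4
ES_B = 4; EF_B = 4+12 = 16
ES_C = 4; EF_C = 4+9 = 13
ES_D = 16; EF_D = 16+12 = 28
ES_E = 4; EF_E = 4+6 = 10
ES_F = max(EF_B=16, EF_C=13) = 16; EF_F = 16+15 = 31
ES_G = max(EF_D=28, EF_E=10, EF_F=31) = 31; EF_G = 31+14 = 45
Expected project duration μ = 45 hours. Critical path: A → B → F → G.

Variance along critical path = 0.444 + 0.444 + 7.111 + 9.000 = 17.000; σ = √17.000 = 4.123 hours.
Z = (41 − 45) / 4.123 = -0.970
P(T ≤ 41) = Φ(-0.970) ≈ 0.166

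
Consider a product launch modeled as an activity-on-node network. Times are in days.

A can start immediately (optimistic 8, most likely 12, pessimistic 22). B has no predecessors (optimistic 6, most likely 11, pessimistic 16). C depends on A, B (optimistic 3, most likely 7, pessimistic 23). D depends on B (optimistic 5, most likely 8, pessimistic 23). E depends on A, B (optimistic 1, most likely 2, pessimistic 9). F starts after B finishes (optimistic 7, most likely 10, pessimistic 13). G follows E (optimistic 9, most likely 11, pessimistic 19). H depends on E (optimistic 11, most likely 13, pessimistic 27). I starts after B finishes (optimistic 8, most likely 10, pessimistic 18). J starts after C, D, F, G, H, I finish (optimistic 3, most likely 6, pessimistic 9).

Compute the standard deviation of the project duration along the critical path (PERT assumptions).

te_A = (8 + 4·12 + 22)/6 = 78/6 = 13; σ²_A = ((22−8)/6)² = 5.444
te_B = (6 + 4·11 + 16)/6 = 66/6 = 11; σ²_B = ((16−6)/6)² = 2.778
te_C = (3 + 4·7 + 23)/6 = 54/6 = 9; σ²_C = ((23−3)/6)² = 11.111
te_D = (5 + 4·8 + 23)/6 = 60/6 = 10; σ²_D = ((23−5)/6)² = 9.000
te_E = (1 + 4·2 + 9)/6 = 18/6 = 3; σ²_E = ((9−1)/6)² = 1.778
te_F = (7 + 4·10 + 13)/6 = 60/6 = 10; σ²_F = ((13−7)/6)² = 1.000
te_G = (9 + 4·11 + 19)/6 = 72/6 = 12; σ²_G = ((19−9)/6)² = 2.778
te_H = (11 + 4·13 + 27)/6 = 90/6 = 15; σ²_H = ((27−11)/6)² = 7.111
te_I = (8 + 4·10 + 18)/6 = 66/6 = 11; σ²_I = ((18−8)/6)² = 2.778
te_J = (3 + 4·6 + 9)/6 = 36/6 = 6; σ²_J = ((9−3)/6)² = 1.000

Forward pass:
ES_A = 0; EF_A = 13
ES_B = 0; EF_B = 11
ES_C = max(EF_A=13, EF_B=11) = 13; EF_C = 13+9 = 22
ES_D = 11; EF_D = 11+10 = 21
ES_E = max(EF_A=13, EF_B=11) = 13; EF_E = 13+3 = 16
ES_F = 11; EF_F = 11+10 = 21
ES_G = 16; EF_G = 16+12 = 28
ES_H = 16; EF_H = 16+15 = 31
ES_I = 11; EF_I = 11+11 = 22
ES_J = max(EF_C=22, EF_D=21, EF_F=21, EF_G=28, EF_H=31, EF_I=22) = 31; EF_J = 31+6 = 37
Expected project duration μ = 37 days. Critical path: A → E → H → J.

Variance along critical path = 5.444 + 1.778 + 7.111 + 1.000 = 15.333
σ = √15.333 = 3.916 days

3.92 days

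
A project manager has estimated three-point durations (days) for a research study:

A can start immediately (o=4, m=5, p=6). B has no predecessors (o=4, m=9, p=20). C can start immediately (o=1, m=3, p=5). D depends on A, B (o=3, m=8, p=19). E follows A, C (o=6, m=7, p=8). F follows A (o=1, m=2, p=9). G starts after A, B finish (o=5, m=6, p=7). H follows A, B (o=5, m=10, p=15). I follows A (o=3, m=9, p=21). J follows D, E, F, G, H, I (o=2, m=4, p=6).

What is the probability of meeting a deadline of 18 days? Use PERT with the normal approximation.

0.031

te_A = (4 + 4·5 + 6)/6 = 30/6 = 5; σ²_A = ((6−4)/6)² = 0.111
te_B = (4 + 4·9 + 20)/6 = 60/6 = 10; σ²_B = ((20−4)/6)² = 7.111
te_C = (1 + 4·3 + 5)/6 = 18/6 = 3; σ²_C = ((5−1)/6)² = 0.444
te_D = (3 + 4·8 + 19)/6 = 54/6 = 9; σ²_D = ((19−3)/6)² = 7.111
te_E = (6 + 4·7 + 8)/6 = 42/6 = 7; σ²_E = ((8−6)/6)² = 0.111
te_F = (1 + 4·2 + 9)/6 = 18/6 = 3; σ²_F = ((9−1)/6)² = 1.778
te_G = (5 + 4·6 + 7)/6 = 36/6 = 6; σ²_G = ((7−5)/6)² = 0.111
te_H = (5 + 4·10 + 15)/6 = 60/6 = 10; σ²_H = ((15−5)/6)² = 2.778
te_I = (3 + 4·9 + 21)/6 = 60/6 = 10; σ²_I = ((21−3)/6)² = 9.000
te_J = (2 + 4·4 + 6)/6 = 24/6 = 4; σ²_J = ((6−2)/6)² = 0.444

Forward pass:
ES_A = 0; EF_A = 5
ES_B = 0; EF_B = 10
ES_C = 0; EF_C = 3
ES_D = max(EF_A=5, EF_B=10) = 10; EF_D = 10+9 = 19
ES_E = max(EF_A=5, EF_C=3) = 5; EF_E = 5+7 = 12
ES_F = 5; EF_F = 5+3 = 8
ES_G = max(EF_A=5, EF_B=10) = 10; EF_G = 10+6 = 16
ES_H = max(EF_A=5, EF_B=10) = 10; EF_H = 10+10 = 20
ES_I = 5; EF_I = 5+10 = 15
ES_J = max(EF_D=19, EF_E=12, EF_F=8, EF_G=16, EF_H=20, EF_I=15) = 20; EF_J = 20+4 = 24
Expected project duration μ = 24 days. Critical path: B → H → J.

Variance along critical path = 7.111 + 2.778 + 0.444 = 10.333; σ = √10.333 = 3.215 days.
Z = (18 − 24) / 3.215 = -1.867
P(T ≤ 18) = Φ(-1.867) ≈ 0.031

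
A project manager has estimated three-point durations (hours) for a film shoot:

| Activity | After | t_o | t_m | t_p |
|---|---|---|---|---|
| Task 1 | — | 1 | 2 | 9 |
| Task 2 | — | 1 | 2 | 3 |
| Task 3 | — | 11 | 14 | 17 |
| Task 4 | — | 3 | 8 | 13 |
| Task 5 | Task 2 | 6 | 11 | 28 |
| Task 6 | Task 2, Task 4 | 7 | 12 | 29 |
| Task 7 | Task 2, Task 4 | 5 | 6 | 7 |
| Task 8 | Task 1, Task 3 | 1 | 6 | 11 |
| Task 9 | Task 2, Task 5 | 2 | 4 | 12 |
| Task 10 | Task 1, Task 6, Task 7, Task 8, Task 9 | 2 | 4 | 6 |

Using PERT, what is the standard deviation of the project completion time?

te_Task 1 = (1 + 4·2 + 9)/6 = 18/6 = 3; σ²_Task 1 = ((9−1)/6)² = 1.778
te_Task 2 = (1 + 4·2 + 3)/6 = 12/6 = 2; σ²_Task 2 = ((3−1)/6)² = 0.111
te_Task 3 = (11 + 4·14 + 17)/6 = 84/6 = 14; σ²_Task 3 = ((17−11)/6)² = 1.000
te_Task 4 = (3 + 4·8 + 13)/6 = 48/6 = 8; σ²_Task 4 = ((13−3)/6)² = 2.778
te_Task 5 = (6 + 4·11 + 28)/6 = 78/6 = 13; σ²_Task 5 = ((28−6)/6)² = 13.444
te_Task 6 = (7 + 4·12 + 29)/6 = 84/6 = 14; σ²_Task 6 = ((29−7)/6)² = 13.444
te_Task 7 = (5 + 4·6 + 7)/6 = 36/6 = 6; σ²_Task 7 = ((7−5)/6)² = 0.111
te_Task 8 = (1 + 4·6 + 11)/6 = 36/6 = 6; σ²_Task 8 = ((11−1)/6)² = 2.778
te_Task 9 = (2 + 4·4 + 12)/6 = 30/6 = 5; σ²_Task 9 = ((12−2)/6)² = 2.778
te_Task 10 = (2 + 4·4 + 6)/6 = 24/6 = 4; σ²_Task 10 = ((6−2)/6)² = 0.444

Forward pass:
ES_Task 1 = 0; EF_Task 1 = 3
ES_Task 2 = 0; EF_Task 2 = 2
ES_Task 3 = 0; EF_Task 3 = 14
ES_Task 4 = 0; EF_Task 4 = 8
ES_Task 5 = 2; EF_Task 5 = 2+13 = 15
ES_Task 6 = max(EF_Task 2=2, EF_Task 4=8) = 8; EF_Task 6 = 8+14 = 22
ES_Task 7 = max(EF_Task 2=2, EF_Task 4=8) = 8; EF_Task 7 = 8+6 = 14
ES_Task 8 = max(EF_Task 1=3, EF_Task 3=14) = 14; EF_Task 8 = 14+6 = 20
ES_Task 9 = max(EF_Task 2=2, EF_Task 5=15) = 15; EF_Task 9 = 15+5 = 20
ES_Task 10 = max(EF_Task 1=3, EF_Task 6=22, EF_Task 7=14, EF_Task 8=20, EF_Task 9=20) = 22; EF_Task 10 = 22+4 = 26
Expected project duration μ = 26 hours. Critical path: Task 4 → Task 6 → Task 10.

Variance along critical path = 2.778 + 13.444 + 0.444 = 16.667
σ = √16.667 = 4.082 hours

4.08 hours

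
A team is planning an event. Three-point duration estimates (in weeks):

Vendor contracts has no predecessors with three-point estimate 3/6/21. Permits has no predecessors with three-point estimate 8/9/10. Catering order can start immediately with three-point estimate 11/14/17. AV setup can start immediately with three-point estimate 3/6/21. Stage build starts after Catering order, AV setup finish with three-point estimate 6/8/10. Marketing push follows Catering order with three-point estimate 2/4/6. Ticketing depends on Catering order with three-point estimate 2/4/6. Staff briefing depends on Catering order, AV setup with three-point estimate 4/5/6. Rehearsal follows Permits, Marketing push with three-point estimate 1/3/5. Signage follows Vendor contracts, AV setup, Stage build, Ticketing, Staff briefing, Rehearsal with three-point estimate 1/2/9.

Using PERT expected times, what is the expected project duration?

25 weeks

te_Vendor contracts = (3 + 4·6 + 21)/6 = 48/6 = 8
te_Permits = (8 + 4·9 + 10)/6 = 54/6 = 9
te_Catering order = (11 + 4·14 + 17)/6 = 84/6 = 14
te_AV setup = (3 + 4·6 + 21)/6 = 48/6 = 8
te_Stage build = (6 + 4·8 + 10)/6 = 48/6 = 8
te_Marketing push = (2 + 4·4 + 6)/6 = 24/6 = 4
te_Ticketing = (2 + 4·4 + 6)/6 = 24/6 = 4
te_Staff briefing = (4 + 4·5 + 6)/6 = 30/6 = 5
te_Rehearsal = (1 + 4·3 + 5)/6 = 18/6 = 3
te_Signage = (1 + 4·2 + 9)/6 = 18/6 = 3

Forward pass:
ES_Vendor contracts = 0; EF_Vendor contracts = 8
ES_Permits = 0; EF_Permits = 9
ES_Catering order = 0; EF_Catering order = 14
ES_AV setup = 0; EF_AV setup = 8
ES_Stage build = max(EF_Catering order=14, EF_AV setup=8) = 14; EF_Stage build = 14+8 = 22
ES_Marketing push = 14; EF_Marketing push = 14+4 = 18
ES_Ticketing = 14; EF_Ticketing = 14+4 = 18
ES_Staff briefing = max(EF_Catering order=14, EF_AV setup=8) = 14; EF_Staff briefing = 14+5 = 19
ES_Rehearsal = max(EF_Permits=9, EF_Marketing push=18) = 18; EF_Rehearsal = 18+3 = 21
ES_Signage = max(EF_Vendor contracts=8, EF_AV setup=8, EF_Stage build=22, EF_Ticketing=18, EF_Staff briefing=19, EF_Rehearsal=21) = 22; EF_Signage = 22+3 = 25
Expected project duration μ = 25 weeks. Critical path: Catering order → Stage build → Signage.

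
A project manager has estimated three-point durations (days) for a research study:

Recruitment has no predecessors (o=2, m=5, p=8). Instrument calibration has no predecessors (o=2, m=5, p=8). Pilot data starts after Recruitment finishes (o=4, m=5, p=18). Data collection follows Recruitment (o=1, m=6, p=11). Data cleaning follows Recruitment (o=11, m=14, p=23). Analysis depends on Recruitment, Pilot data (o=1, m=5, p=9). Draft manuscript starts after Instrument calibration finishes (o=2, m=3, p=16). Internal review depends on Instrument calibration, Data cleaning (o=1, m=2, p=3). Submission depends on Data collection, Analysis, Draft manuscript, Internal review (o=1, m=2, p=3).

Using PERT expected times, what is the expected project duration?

te_Recruitment = (2 + 4·5 + 8)/6 = 30/6 = 5
te_Instrument calibration = (2 + 4·5 + 8)/6 = 30/6 = 5
te_Pilot data = (4 + 4·5 + 18)/6 = 42/6 = 7
te_Data collection = (1 + 4·6 + 11)/6 = 36/6 = 6
te_Data cleaning = (11 + 4·14 + 23)/6 = 90/6 = 15
te_Analysis = (1 + 4·5 + 9)/6 = 30/6 = 5
te_Draft manuscript = (2 + 4·3 + 16)/6 = 30/6 = 5
te_Internal review = (1 + 4·2 + 3)/6 = 12/6 = 2
te_Submission = (1 + 4·2 + 3)/6 = 12/6 = 2

Forward pass:
ES_Recruitment = 0; EF_Recruitment = 5
ES_Instrument calibration = 0; EF_Instrument calibration = 5
ES_Pilot data = 5; EF_Pilot data = 5+7 = 12
ES_Data collection = 5; EF_Data collection = 5+6 = 11
ES_Data cleaning = 5; EF_Data cleaning = 5+15 = 20
ES_Analysis = max(EF_Recruitment=5, EF_Pilot data=12) = 12; EF_Analysis = 12+5 = 17
ES_Draft manuscript = 5; EF_Draft manuscript = 5+5 = 10
ES_Internal review = max(EF_Instrument calibration=5, EF_Data cleaning=20) = 20; EF_Internal review = 20+2 = 22
ES_Submission = max(EF_Data collection=11, EF_Analysis=17, EF_Draft manuscript=10, EF_Internal review=22) = 22; EF_Submission = 22+2 = 24
Expected project duration μ = 24 days. Critical path: Recruitment → Data cleaning → Internal review → Submission.

24 days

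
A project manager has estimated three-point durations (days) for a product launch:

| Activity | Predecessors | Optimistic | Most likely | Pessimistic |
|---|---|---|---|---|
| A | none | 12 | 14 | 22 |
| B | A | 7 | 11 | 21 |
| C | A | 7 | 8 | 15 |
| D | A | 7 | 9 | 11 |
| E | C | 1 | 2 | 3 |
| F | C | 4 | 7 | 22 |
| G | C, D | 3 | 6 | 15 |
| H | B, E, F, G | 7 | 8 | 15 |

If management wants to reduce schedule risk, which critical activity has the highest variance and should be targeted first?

te_A = (12 + 4·14 + 22)/6 = 90/6 = 15; σ²_A = ((22−12)/6)² = 2.778
te_B = (7 + 4·11 + 21)/6 = 72/6 = 12; σ²_B = ((21−7)/6)² = 5.444
te_C = (7 + 4·8 + 15)/6 = 54/6 = 9; σ²_C = ((15−7)/6)² = 1.778
te_D = (7 + 4·9 + 11)/6 = 54/6 = 9; σ²_D = ((11−7)/6)² = 0.444
te_E = (1 + 4·2 + 3)/6 = 12/6 = 2; σ²_E = ((3−1)/6)² = 0.111
te_F = (4 + 4·7 + 22)/6 = 54/6 = 9; σ²_F = ((22−4)/6)² = 9.000
te_G = (3 + 4·6 + 15)/6 = 42/6 = 7; σ²_G = ((15−3)/6)² = 4.000
te_H = (7 + 4·8 + 15)/6 = 54/6 = 9; σ²_H = ((15−7)/6)² = 1.778

Forward pass:
ES_A = 0; EF_A = 15
ES_B = 15; EF_B = 15+12 = 27
ES_C = 15; EF_C = 15+9 = 24
ES_D = 15; EF_D = 15+9 = 24
ES_E = 24; EF_E = 24+2 = 26
ES_F = 24; EF_F = 24+9 = 33
ES_G = max(EF_C=24, EF_D=24) = 24; EF_G = 24+7 = 31
ES_H = max(EF_B=27, EF_E=26, EF_F=33, EF_G=31) = 33; EF_H = 33+9 = 42
Expected project duration μ = 42 days. Critical path: A → C → F → H.

Variances on critical path: σ²_A=2.778, σ²_C=1.778, σ²_F=9.000, σ²_H=1.778.
Largest is σ²_F = 9.000.

F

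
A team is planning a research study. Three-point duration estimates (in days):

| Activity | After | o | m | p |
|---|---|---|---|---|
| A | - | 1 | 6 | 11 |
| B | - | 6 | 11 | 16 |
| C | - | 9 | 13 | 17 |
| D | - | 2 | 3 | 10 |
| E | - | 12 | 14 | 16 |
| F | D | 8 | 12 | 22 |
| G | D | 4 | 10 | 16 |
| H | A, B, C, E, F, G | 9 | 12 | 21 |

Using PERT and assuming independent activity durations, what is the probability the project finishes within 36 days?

te_A = (1 + 4·6 + 11)/6 = 36/6 = 6; σ²_A = ((11−1)/6)² = 2.778
te_B = (6 + 4·11 + 16)/6 = 66/6 = 11; σ²_B = ((16−6)/6)² = 2.778
te_C = (9 + 4·13 + 17)/6 = 78/6 = 13; σ²_C = ((17−9)/6)² = 1.778
te_D = (2 + 4·3 + 10)/6 = 24/6 = 4; σ²_D = ((10−2)/6)² = 1.778
te_E = (12 + 4·14 + 16)/6 = 84/6 = 14; σ²_E = ((16−12)/6)² = 0.444
te_F = (8 + 4·12 + 22)/6 = 78/6 = 13; σ²_F = ((22−8)/6)² = 5.444
te_G = (4 + 4·10 + 16)/6 = 60/6 = 10; σ²_G = ((16−4)/6)² = 4.000
te_H = (9 + 4·12 + 21)/6 = 78/6 = 13; σ²_H = ((21−9)/6)² = 4.000

Forward pass:
ES_A = 0; EF_A = 6
ES_B = 0; EF_B = 11
ES_C = 0; EF_C = 13
ES_D = 0; EF_D = 4
ES_E = 0; EF_E = 14
ES_F = 4; EF_F = 4+13 = 17
ES_G = 4; EF_G = 4+10 = 14
ES_H = max(EF_A=6, EF_B=11, EF_C=13, EF_E=14, EF_F=17, EF_G=14) = 17; EF_H = 17+13 = 30
Expected project duration μ = 30 days. Critical path: D → F → H.

Variance along critical path = 1.778 + 5.444 + 4.000 = 11.222; σ = √11.222 = 3.350 days.
Z = (36 − 30) / 3.350 = 1.791
P(T ≤ 36) = Φ(1.791) ≈ 0.963

0.963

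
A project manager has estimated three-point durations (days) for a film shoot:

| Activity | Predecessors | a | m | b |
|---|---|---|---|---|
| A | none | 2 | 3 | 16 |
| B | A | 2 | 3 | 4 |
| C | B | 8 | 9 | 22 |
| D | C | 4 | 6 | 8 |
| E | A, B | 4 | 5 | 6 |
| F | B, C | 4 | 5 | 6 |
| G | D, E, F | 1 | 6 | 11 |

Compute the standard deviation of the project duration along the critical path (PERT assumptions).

3.77 days

te_A = (2 + 4·3 + 16)/6 = 30/6 = 5; σ²_A = ((16−2)/6)² = 5.444
te_B = (2 + 4·3 + 4)/6 = 18/6 = 3; σ²_B = ((4−2)/6)² = 0.111
te_C = (8 + 4·9 + 22)/6 = 66/6 = 11; σ²_C = ((22−8)/6)² = 5.444
te_D = (4 + 4·6 + 8)/6 = 36/6 = 6; σ²_D = ((8−4)/6)² = 0.444
te_E = (4 + 4·5 + 6)/6 = 30/6 = 5; σ²_E = ((6−4)/6)² = 0.111
te_F = (4 + 4·5 + 6)/6 = 30/6 = 5; σ²_F = ((6−4)/6)² = 0.111
te_G = (1 + 4·6 + 11)/6 = 36/6 = 6; σ²_G = ((11−1)/6)² = 2.778

Forward pass:
ES_A = 0; EF_A = 5
ES_B = 5; EF_B = 5+3 = 8
ES_C = 8; EF_C = 8+11 = 19
ES_D = 19; EF_D = 19+6 = 25
ES_E = max(EF_A=5, EF_B=8) = 8; EF_E = 8+5 = 13
ES_F = max(EF_B=8, EF_C=19) = 19; EF_F = 19+5 = 24
ES_G = max(EF_D=25, EF_E=13, EF_F=24) = 25; EF_G = 25+6 = 31
Expected project duration μ = 31 days. Critical path: A → B → C → D → G.

Variance along critical path = 5.444 + 0.111 + 5.444 + 0.444 + 2.778 = 14.222
σ = √14.222 = 3.771 days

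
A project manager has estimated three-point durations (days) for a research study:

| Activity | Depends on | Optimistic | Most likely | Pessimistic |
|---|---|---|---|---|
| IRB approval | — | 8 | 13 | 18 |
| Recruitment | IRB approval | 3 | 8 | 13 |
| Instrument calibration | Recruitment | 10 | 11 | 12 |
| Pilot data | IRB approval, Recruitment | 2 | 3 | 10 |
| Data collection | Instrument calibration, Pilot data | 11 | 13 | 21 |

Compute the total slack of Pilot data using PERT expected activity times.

7 days

te_IRB approval = (8 + 4·13 + 18)/6 = 78/6 = 13
te_Recruitment = (3 + 4·8 + 13)/6 = 48/6 = 8
te_Instrument calibration = (10 + 4·11 + 12)/6 = 66/6 = 11
te_Pilot data = (2 + 4·3 + 10)/6 = 24/6 = 4
te_Data collection = (11 + 4·13 + 21)/6 = 84/6 = 14

Forward pass:
ES_IRB approval = 0; EF_IRB approval = 13
ES_Recruitment = 13; EF_Recruitment = 13+8 = 21
ES_Instrument calibration = 21; EF_Instrument calibration = 21+11 = 32
ES_Pilot data = max(EF_IRB approval=13, EF_Recruitment=21) = 21; EF_Pilot data = 21+4 = 25
ES_Data collection = max(EF_Instrument calibration=32, EF_Pilot data=25) = 32; EF_Data collection = 32+14 = 46
Expected project duration μ = 46 days. Critical path: IRB approval → Recruitment → Instrument calibration → Data collection.

Backward pass:
LF_Data collection = 46; LS_Data collection = 46−14 = 32
LF_Pilot data = LS_Data collection = 32; LS_Pilot data = 32−4 = 28
LF_Instrument calibration = LS_Data collection = 32; LS_Instrument calibration = 32−11 = 21
LF_Recruitment = min(LS_Instrument calibration=21, LS_Pilot data=28) = 21; LS_Recruitment = 21−8 = 13
LF_IRB approval = min(LS_Recruitment=13, LS_Pilot data=28) = 13; LS_IRB approval = 13−13 = 0
Slack_Pilot data = LS_Pilot data − ES_Pilot data = 28 − 21 = 7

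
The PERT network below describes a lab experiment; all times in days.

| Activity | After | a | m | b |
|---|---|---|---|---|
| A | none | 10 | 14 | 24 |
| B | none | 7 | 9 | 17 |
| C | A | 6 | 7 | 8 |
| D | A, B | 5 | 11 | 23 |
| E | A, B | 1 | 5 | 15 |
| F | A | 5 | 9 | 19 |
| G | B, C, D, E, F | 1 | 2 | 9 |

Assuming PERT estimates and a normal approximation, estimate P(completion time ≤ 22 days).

0.024

te_A = (10 + 4·14 + 24)/6 = 90/6 = 15; σ²_A = ((24−10)/6)² = 5.444
te_B = (7 + 4·9 + 17)/6 = 60/6 = 10; σ²_B = ((17−7)/6)² = 2.778
te_C = (6 + 4·7 + 8)/6 = 42/6 = 7; σ²_C = ((8−6)/6)² = 0.111
te_D = (5 + 4·11 + 23)/6 = 72/6 = 12; σ²_D = ((23−5)/6)² = 9.000
te_E = (1 + 4·5 + 15)/6 = 36/6 = 6; σ²_E = ((15−1)/6)² = 5.444
te_F = (5 + 4·9 + 19)/6 = 60/6 = 10; σ²_F = ((19−5)/6)² = 5.444
te_G = (1 + 4·2 + 9)/6 = 18/6 = 3; σ²_G = ((9−1)/6)² = 1.778

Forward pass:
ES_A = 0; EF_A = 15
ES_B = 0; EF_B = 10
ES_C = 15; EF_C = 15+7 = 22
ES_D = max(EF_A=15, EF_B=10) = 15; EF_D = 15+12 = 27
ES_E = max(EF_A=15, EF_B=10) = 15; EF_E = 15+6 = 21
ES_F = 15; EF_F = 15+10 = 25
ES_G = max(EF_B=10, EF_C=22, EF_D=27, EF_E=21, EF_F=25) = 27; EF_G = 27+3 = 30
Expected project duration μ = 30 days. Critical path: A → D → G.

Variance along critical path = 5.444 + 9.000 + 1.778 = 16.222; σ = √16.222 = 4.028 days.
Z = (22 − 30) / 4.028 = -1.986
P(T ≤ 22) = Φ(-1.986) ≈ 0.024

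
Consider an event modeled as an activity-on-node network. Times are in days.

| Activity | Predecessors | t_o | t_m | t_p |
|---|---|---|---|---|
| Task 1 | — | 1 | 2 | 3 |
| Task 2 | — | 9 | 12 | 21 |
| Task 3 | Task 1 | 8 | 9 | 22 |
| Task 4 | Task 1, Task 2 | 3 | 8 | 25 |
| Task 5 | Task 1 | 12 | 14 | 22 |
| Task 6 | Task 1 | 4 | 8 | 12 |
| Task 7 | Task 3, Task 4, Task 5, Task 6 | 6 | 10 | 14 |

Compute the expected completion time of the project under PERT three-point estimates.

33 days

te_Task 1 = (1 + 4·2 + 3)/6 = 12/6 = 2
te_Task 2 = (9 + 4·12 + 21)/6 = 78/6 = 13
te_Task 3 = (8 + 4·9 + 22)/6 = 66/6 = 11
te_Task 4 = (3 + 4·8 + 25)/6 = 60/6 = 10
te_Task 5 = (12 + 4·14 + 22)/6 = 90/6 = 15
te_Task 6 = (4 + 4·8 + 12)/6 = 48/6 = 8
te_Task 7 = (6 + 4·10 + 14)/6 = 60/6 = 10

Forward pass:
ES_Task 1 = 0; EF_Task 1 = 2
ES_Task 2 = 0; EF_Task 2 = 13
ES_Task 3 = 2; EF_Task 3 = 2+11 = 13
ES_Task 4 = max(EF_Task 1=2, EF_Task 2=13) = 13; EF_Task 4 = 13+10 = 23
ES_Task 5 = 2; EF_Task 5 = 2+15 = 17
ES_Task 6 = 2; EF_Task 6 = 2+8 = 10
ES_Task 7 = max(EF_Task 3=13, EF_Task 4=23, EF_Task 5=17, EF_Task 6=10) = 23; EF_Task 7 = 23+10 = 33
Expected project duration μ = 33 days. Critical path: Task 2 → Task 4 → Task 7.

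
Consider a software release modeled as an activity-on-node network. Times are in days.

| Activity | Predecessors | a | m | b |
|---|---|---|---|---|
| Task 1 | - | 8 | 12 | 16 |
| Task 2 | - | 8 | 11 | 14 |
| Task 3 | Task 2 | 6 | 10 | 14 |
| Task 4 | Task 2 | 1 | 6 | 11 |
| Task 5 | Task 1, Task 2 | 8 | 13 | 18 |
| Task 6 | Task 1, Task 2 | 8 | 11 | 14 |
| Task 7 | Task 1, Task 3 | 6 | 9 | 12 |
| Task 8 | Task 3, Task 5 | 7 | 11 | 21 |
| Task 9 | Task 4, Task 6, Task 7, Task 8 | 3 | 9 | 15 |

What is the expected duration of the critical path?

46 days

te_Task 1 = (8 + 4·12 + 16)/6 = 72/6 = 12
te_Task 2 = (8 + 4·11 + 14)/6 = 66/6 = 11
te_Task 3 = (6 + 4·10 + 14)/6 = 60/6 = 10
te_Task 4 = (1 + 4·6 + 11)/6 = 36/6 = 6
te_Task 5 = (8 + 4·13 + 18)/6 = 78/6 = 13
te_Task 6 = (8 + 4·11 + 14)/6 = 66/6 = 11
te_Task 7 = (6 + 4·9 + 12)/6 = 54/6 = 9
te_Task 8 = (7 + 4·11 + 21)/6 = 72/6 = 12
te_Task 9 = (3 + 4·9 + 15)/6 = 54/6 = 9

Forward pass:
ES_Task 1 = 0; EF_Task 1 = 12
ES_Task 2 = 0; EF_Task 2 = 11
ES_Task 3 = 11; EF_Task 3 = 11+10 = 21
ES_Task 4 = 11; EF_Task 4 = 11+6 = 17
ES_Task 5 = max(EF_Task 1=12, EF_Task 2=11) = 12; EF_Task 5 = 12+13 = 25
ES_Task 6 = max(EF_Task 1=12, EF_Task 2=11) = 12; EF_Task 6 = 12+11 = 23
ES_Task 7 = max(EF_Task 1=12, EF_Task 3=21) = 21; EF_Task 7 = 21+9 = 30
ES_Task 8 = max(EF_Task 3=21, EF_Task 5=25) = 25; EF_Task 8 = 25+12 = 37
ES_Task 9 = max(EF_Task 4=17, EF_Task 6=23, EF_Task 7=30, EF_Task 8=37) = 37; EF_Task 9 = 37+9 = 46
Expected project duration μ = 46 days. Critical path: Task 1 → Task 5 → Task 8 → Task 9.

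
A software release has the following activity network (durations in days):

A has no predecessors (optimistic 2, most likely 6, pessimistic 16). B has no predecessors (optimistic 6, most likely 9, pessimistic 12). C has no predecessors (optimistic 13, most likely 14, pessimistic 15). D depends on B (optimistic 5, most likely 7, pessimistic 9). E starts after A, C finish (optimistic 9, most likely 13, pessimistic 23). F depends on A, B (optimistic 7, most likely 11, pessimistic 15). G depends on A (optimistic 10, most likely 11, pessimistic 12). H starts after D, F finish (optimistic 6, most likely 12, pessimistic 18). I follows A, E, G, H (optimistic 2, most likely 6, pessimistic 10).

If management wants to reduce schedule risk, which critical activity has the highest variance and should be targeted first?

H

te_A = (2 + 4·6 + 16)/6 = 42/6 = 7; σ²_A = ((16−2)/6)² = 5.444
te_B = (6 + 4·9 + 12)/6 = 54/6 = 9; σ²_B = ((12−6)/6)² = 1.000
te_C = (13 + 4·14 + 15)/6 = 84/6 = 14; σ²_C = ((15−13)/6)² = 0.111
te_D = (5 + 4·7 + 9)/6 = 42/6 = 7; σ²_D = ((9−5)/6)² = 0.444
te_E = (9 + 4·13 + 23)/6 = 84/6 = 14; σ²_E = ((23−9)/6)² = 5.444
te_F = (7 + 4·11 + 15)/6 = 66/6 = 11; σ²_F = ((15−7)/6)² = 1.778
te_G = (10 + 4·11 + 12)/6 = 66/6 = 11; σ²_G = ((12−10)/6)² = 0.111
te_H = (6 + 4·12 + 18)/6 = 72/6 = 12; σ²_H = ((18−6)/6)² = 4.000
te_I = (2 + 4·6 + 10)/6 = 36/6 = 6; σ²_I = ((10−2)/6)² = 1.778

Forward pass:
ES_A = 0; EF_A = 7
ES_B = 0; EF_B = 9
ES_C = 0; EF_C = 14
ES_D = 9; EF_D = 9+7 = 16
ES_E = max(EF_A=7, EF_C=14) = 14; EF_E = 14+14 = 28
ES_F = max(EF_A=7, EF_B=9) = 9; EF_F = 9+11 = 20
ES_G = 7; EF_G = 7+11 = 18
ES_H = max(EF_D=16, EF_F=20) = 20; EF_H = 20+12 = 32
ES_I = max(EF_A=7, EF_E=28, EF_G=18, EF_H=32) = 32; EF_I = 32+6 = 38
Expected project duration μ = 38 days. Critical path: B → F → H → I.

Variances on critical path: σ²_B=1.000, σ²_F=1.778, σ²_H=4.000, σ²_I=1.778.
Largest is σ²_H = 4.000.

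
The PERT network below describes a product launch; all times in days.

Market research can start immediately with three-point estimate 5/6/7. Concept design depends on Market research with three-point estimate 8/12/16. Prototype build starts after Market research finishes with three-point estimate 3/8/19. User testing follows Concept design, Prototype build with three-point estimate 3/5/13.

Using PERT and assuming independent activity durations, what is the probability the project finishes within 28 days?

te_Market research = (5 + 4·6 + 7)/6 = 36/6 = 6; σ²_Market research = ((7−5)/6)² = 0.111
te_Concept design = (8 + 4·12 + 16)/6 = 72/6 = 12; σ²_Concept design = ((16−8)/6)² = 1.778
te_Prototype build = (3 + 4·8 + 19)/6 = 54/6 = 9; σ²_Prototype build = ((19−3)/6)² = 7.111
te_User testing = (3 + 4·5 + 13)/6 = 36/6 = 6; σ²_User testing = ((13−3)/6)² = 2.778

Forward pass:
ES_Market research = 0; EF_Market research = 6
ES_Concept design = 6; EF_Concept design = 6+12 = 18
ES_Prototype build = 6; EF_Prototype build = 6+9 = 15
ES_User testing = max(EF_Concept design=18, EF_Prototype build=15) = 18; EF_User testing = 18+6 = 24
Expected project duration μ = 24 days. Critical path: Market research → Concept design → User testing.

Variance along critical path = 0.111 + 1.778 + 2.778 = 4.667; σ = √4.667 = 2.160 days.
Z = (28 − 24) / 2.160 = 1.852
P(T ≤ 28) = Φ(1.852) ≈ 0.968

0.968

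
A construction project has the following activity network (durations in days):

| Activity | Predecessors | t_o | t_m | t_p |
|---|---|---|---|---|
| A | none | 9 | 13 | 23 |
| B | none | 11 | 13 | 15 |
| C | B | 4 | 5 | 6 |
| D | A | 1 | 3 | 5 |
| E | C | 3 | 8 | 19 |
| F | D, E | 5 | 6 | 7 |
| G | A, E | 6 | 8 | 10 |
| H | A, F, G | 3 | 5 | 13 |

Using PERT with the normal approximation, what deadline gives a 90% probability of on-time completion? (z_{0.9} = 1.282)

45.2 days

te_A = (9 + 4·13 + 23)/6 = 84/6 = 14; σ²_A = ((23−9)/6)² = 5.444
te_B = (11 + 4·13 + 15)/6 = 78/6 = 13; σ²_B = ((15−11)/6)² = 0.444
te_C = (4 + 4·5 + 6)/6 = 30/6 = 5; σ²_C = ((6−4)/6)² = 0.111
te_D = (1 + 4·3 + 5)/6 = 18/6 = 3; σ²_D = ((5−1)/6)² = 0.444
te_E = (3 + 4·8 + 19)/6 = 54/6 = 9; σ²_E = ((19−3)/6)² = 7.111
te_F = (5 + 4·6 + 7)/6 = 36/6 = 6; σ²_F = ((7−5)/6)² = 0.111
te_G = (6 + 4·8 + 10)/6 = 48/6 = 8; σ²_G = ((10−6)/6)² = 0.444
te_H = (3 + 4·5 + 13)/6 = 36/6 = 6; σ²_H = ((13−3)/6)² = 2.778

Forward pass:
ES_A = 0; EF_A = 14
ES_B = 0; EF_B = 13
ES_C = 13; EF_C = 13+5 = 18
ES_D = 14; EF_D = 14+3 = 17
ES_E = 18; EF_E = 18+9 = 27
ES_F = max(EF_D=17, EF_E=27) = 27; EF_F = 27+6 = 33
ES_G = max(EF_A=14, EF_E=27) = 27; EF_G = 27+8 = 35
ES_H = max(EF_A=14, EF_F=33, EF_G=35) = 35; EF_H = 35+6 = 41
Expected project duration μ = 41 days. Critical path: B → C → E → G → H.

Variance along critical path = 0.444 + 0.111 + 7.111 + 0.444 + 2.778 = 10.889; σ = 3.300 days.
D = μ + z·σ = 41 + 1.282·3.300 = 45.2 days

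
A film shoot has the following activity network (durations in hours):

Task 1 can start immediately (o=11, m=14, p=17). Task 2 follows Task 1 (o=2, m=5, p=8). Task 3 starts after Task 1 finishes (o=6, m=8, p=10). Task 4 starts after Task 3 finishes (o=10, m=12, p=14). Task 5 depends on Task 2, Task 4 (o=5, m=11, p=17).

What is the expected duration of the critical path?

te_Task 1 = (11 + 4·14 + 17)/6 = 84/6 = 14
te_Task 2 = (2 + 4·5 + 8)/6 = 30/6 = 5
te_Task 3 = (6 + 4·8 + 10)/6 = 48/6 = 8
te_Task 4 = (10 + 4·12 + 14)/6 = 72/6 = 12
te_Task 5 = (5 + 4·11 + 17)/6 = 66/6 = 11

Forward pass:
ES_Task 1 = 0; EF_Task 1 = 14
ES_Task 2 = 14; EF_Task 2 = 14+5 = 19
ES_Task 3 = 14; EF_Task 3 = 14+8 = 22
ES_Task 4 = 22; EF_Task 4 = 22+12 = 34
ES_Task 5 = max(EF_Task 2=19, EF_Task 4=34) = 34; EF_Task 5 = 34+11 = 45
Expected project duration μ = 45 hours. Critical path: Task 1 → Task 3 → Task 4 → Task 5.

45 hours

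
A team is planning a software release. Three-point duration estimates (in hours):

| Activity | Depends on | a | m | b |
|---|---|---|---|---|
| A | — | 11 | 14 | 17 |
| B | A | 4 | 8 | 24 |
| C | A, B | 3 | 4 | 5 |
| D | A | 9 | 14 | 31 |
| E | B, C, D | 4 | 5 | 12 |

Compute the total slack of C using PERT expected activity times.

te_A = (11 + 4·14 + 17)/6 = 84/6 = 14
te_B = (4 + 4·8 + 24)/6 = 60/6 = 10
te_C = (3 + 4·4 + 5)/6 = 24/6 = 4
te_D = (9 + 4·14 + 31)/6 = 96/6 = 16
te_E = (4 + 4·5 + 12)/6 = 36/6 = 6

Forward pass:
ES_A = 0; EF_A = 14
ES_B = 14; EF_B = 14+10 = 24
ES_C = max(EF_A=14, EF_B=24) = 24; EF_C = 24+4 = 28
ES_D = 14; EF_D = 14+16 = 30
ES_E = max(EF_B=24, EF_C=28, EF_D=30) = 30; EF_E = 30+6 = 36
Expected project duration μ = 36 hours. Critical path: A → D → E.

Backward pass:
LF_E = 36; LS_E = 36−6 = 30
LF_D = LS_E = 30; LS_D = 30−16 = 14
LF_C = LS_E = 30; LS_C = 30−4 = 26
LF_B = min(LS_C=26, LS_E=30) = 26; LS_B = 26−10 = 16
LF_A = min(LS_B=16, LS_C=26, LS_D=14) = 14; LS_A = 14−14 = 0
Slack_C = LS_C − ES_C = 26 − 24 = 2

2 hours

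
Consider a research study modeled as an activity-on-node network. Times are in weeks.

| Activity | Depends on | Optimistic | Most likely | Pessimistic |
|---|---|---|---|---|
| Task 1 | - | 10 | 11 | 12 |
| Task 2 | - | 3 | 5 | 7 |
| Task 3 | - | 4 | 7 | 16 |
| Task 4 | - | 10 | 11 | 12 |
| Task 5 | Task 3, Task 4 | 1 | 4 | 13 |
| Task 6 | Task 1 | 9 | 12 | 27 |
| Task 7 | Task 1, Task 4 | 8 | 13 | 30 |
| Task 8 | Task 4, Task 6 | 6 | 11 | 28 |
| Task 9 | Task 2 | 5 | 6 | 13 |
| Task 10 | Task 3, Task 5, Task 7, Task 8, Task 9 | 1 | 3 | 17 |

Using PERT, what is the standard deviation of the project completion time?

te_Task 1 = (10 + 4·11 + 12)/6 = 66/6 = 11; σ²_Task 1 = ((12−10)/6)² = 0.111
te_Task 2 = (3 + 4·5 + 7)/6 = 30/6 = 5; σ²_Task 2 = ((7−3)/6)² = 0.444
te_Task 3 = (4 + 4·7 + 16)/6 = 48/6 = 8; σ²_Task 3 = ((16−4)/6)² = 4.000
te_Task 4 = (10 + 4·11 + 12)/6 = 66/6 = 11; σ²_Task 4 = ((12−10)/6)² = 0.111
te_Task 5 = (1 + 4·4 + 13)/6 = 30/6 = 5; σ²_Task 5 = ((13−1)/6)² = 4.000
te_Task 6 = (9 + 4·12 + 27)/6 = 84/6 = 14; σ²_Task 6 = ((27−9)/6)² = 9.000
te_Task 7 = (8 + 4·13 + 30)/6 = 90/6 = 15; σ²_Task 7 = ((30−8)/6)² = 13.444
te_Task 8 = (6 + 4·11 + 28)/6 = 78/6 = 13; σ²_Task 8 = ((28−6)/6)² = 13.444
te_Task 9 = (5 + 4·6 + 13)/6 = 42/6 = 7; σ²_Task 9 = ((13−5)/6)² = 1.778
te_Task 10 = (1 + 4·3 + 17)/6 = 30/6 = 5; σ²_Task 10 = ((17−1)/6)² = 7.111

Forward pass:
ES_Task 1 = 0; EF_Task 1 = 11
ES_Task 2 = 0; EF_Task 2 = 5
ES_Task 3 = 0; EF_Task 3 = 8
ES_Task 4 = 0; EF_Task 4 = 11
ES_Task 5 = max(EF_Task 3=8, EF_Task 4=11) = 11; EF_Task 5 = 11+5 = 16
ES_Task 6 = 11; EF_Task 6 = 11+14 = 25
ES_Task 7 = max(EF_Task 1=11, EF_Task 4=11) = 11; EF_Task 7 = 11+15 = 26
ES_Task 8 = max(EF_Task 4=11, EF_Task 6=25) = 25; EF_Task 8 = 25+13 = 38
ES_Task 9 = 5; EF_Task 9 = 5+7 = 12
ES_Task 10 = max(EF_Task 3=8, EF_Task 5=16, EF_Task 7=26, EF_Task 8=38, EF_Task 9=12) = 38; EF_Task 10 = 38+5 = 43
Expected project duration μ = 43 weeks. Critical path: Task 1 → Task 6 → Task 8 → Task 10.

Variance along critical path = 0.111 + 9.000 + 13.444 + 7.111 = 29.667
σ = √29.667 = 5.447 weeks

5.45 weeks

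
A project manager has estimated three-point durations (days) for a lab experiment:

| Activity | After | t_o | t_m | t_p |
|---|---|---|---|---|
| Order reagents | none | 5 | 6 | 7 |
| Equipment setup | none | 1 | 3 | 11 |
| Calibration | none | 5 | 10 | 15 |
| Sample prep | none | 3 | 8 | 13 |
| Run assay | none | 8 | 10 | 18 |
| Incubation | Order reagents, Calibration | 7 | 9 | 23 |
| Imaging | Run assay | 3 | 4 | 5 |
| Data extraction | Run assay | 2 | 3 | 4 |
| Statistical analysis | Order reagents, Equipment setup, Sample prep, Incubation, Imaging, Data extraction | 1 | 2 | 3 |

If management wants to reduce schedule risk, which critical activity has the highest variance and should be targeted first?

te_Order reagents = (5 + 4·6 + 7)/6 = 36/6 = 6; σ²_Order reagents = ((7−5)/6)² = 0.111
te_Equipment setup = (1 + 4·3 + 11)/6 = 24/6 = 4; σ²_Equipment setup = ((11−1)/6)² = 2.778
te_Calibration = (5 + 4·10 + 15)/6 = 60/6 = 10; σ²_Calibration = ((15−5)/6)² = 2.778
te_Sample prep = (3 + 4·8 + 13)/6 = 48/6 = 8; σ²_Sample prep = ((13−3)/6)² = 2.778
te_Run assay = (8 + 4·10 + 18)/6 = 66/6 = 11; σ²_Run assay = ((18−8)/6)² = 2.778
te_Incubation = (7 + 4·9 + 23)/6 = 66/6 = 11; σ²_Incubation = ((23−7)/6)² = 7.111
te_Imaging = (3 + 4·4 + 5)/6 = 24/6 = 4; σ²_Imaging = ((5−3)/6)² = 0.111
te_Data extraction = (2 + 4·3 + 4)/6 = 18/6 = 3; σ²_Data extraction = ((4−2)/6)² = 0.111
te_Statistical analysis = (1 + 4·2 + 3)/6 = 12/6 = 2; σ²_Statistical analysis = ((3−1)/6)² = 0.111

Forward pass:
ES_Order reagents = 0; EF_Order reagents = 6
ES_Equipment setup = 0; EF_Equipment setup = 4
ES_Calibration = 0; EF_Calibration = 10
ES_Sample prep = 0; EF_Sample prep = 8
ES_Run assay = 0; EF_Run assay = 11
ES_Incubation = max(EF_Order reagents=6, EF_Calibration=10) = 10; EF_Incubation = 10+11 = 21
ES_Imaging = 11; EF_Imaging = 11+4 = 15
ES_Data extraction = 11; EF_Data extraction = 11+3 = 14
ES_Statistical analysis = max(EF_Order reagents=6, EF_Equipment setup=4, EF_Sample prep=8, EF_Incubation=21, EF_Imaging=15, EF_Data extraction=14) = 21; EF_Statistical analysis = 21+2 = 23
Expected project duration μ = 23 days. Critical path: Calibration → Incubation → Statistical analysis.

Variances on critical path: σ²_Calibration=2.778, σ²_Incubation=7.111, σ²_Statistical analysis=0.111.
Largest is σ²_Incubation = 7.111.

Incubation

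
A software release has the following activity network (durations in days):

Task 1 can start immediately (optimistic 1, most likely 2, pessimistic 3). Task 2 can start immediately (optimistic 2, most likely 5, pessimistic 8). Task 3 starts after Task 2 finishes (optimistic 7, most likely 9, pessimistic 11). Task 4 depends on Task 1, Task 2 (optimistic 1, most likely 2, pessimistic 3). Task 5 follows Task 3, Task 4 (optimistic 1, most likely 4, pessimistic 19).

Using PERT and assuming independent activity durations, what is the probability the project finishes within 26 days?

te_Task 1 = (1 + 4·2 + 3)/6 = 12/6 = 2; σ²_Task 1 = ((3−1)/6)² = 0.111
te_Task 2 = (2 + 4·5 + 8)/6 = 30/6 = 5; σ²_Task 2 = ((8−2)/6)² = 1.000
te_Task 3 = (7 + 4·9 + 11)/6 = 54/6 = 9; σ²_Task 3 = ((11−7)/6)² = 0.444
te_Task 4 = (1 + 4·2 + 3)/6 = 12/6 = 2; σ²_Task 4 = ((3−1)/6)² = 0.111
te_Task 5 = (1 + 4·4 + 19)/6 = 36/6 = 6; σ²_Task 5 = ((19−1)/6)² = 9.000

Forward pass:
ES_Task 1 = 0; EF_Task 1 = 2
ES_Task 2 = 0; EF_Task 2 = 5
ES_Task 3 = 5; EF_Task 3 = 5+9 = 14
ES_Task 4 = max(EF_Task 1=2, EF_Task 2=5) = 5; EF_Task 4 = 5+2 = 7
ES_Task 5 = max(EF_Task 3=14, EF_Task 4=7) = 14; EF_Task 5 = 14+6 = 20
Expected project duration μ = 20 days. Critical path: Task 2 → Task 3 → Task 5.

Variance along critical path = 1.000 + 0.444 + 9.000 = 10.444; σ = √10.444 = 3.232 days.
Z = (26 − 20) / 3.232 = 1.857
P(T ≤ 26) = Φ(1.857) ≈ 0.968

0.968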